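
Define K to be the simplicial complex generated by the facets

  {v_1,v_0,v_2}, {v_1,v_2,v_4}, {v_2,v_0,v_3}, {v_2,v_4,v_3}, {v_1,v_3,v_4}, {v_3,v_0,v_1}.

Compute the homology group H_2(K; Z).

Take the total order v_0 < v_1 < v_2 < v_3 < v_4 on the vertex set. Then K (dimension 2) consists of the simplices:

  0-simplices (5): [v_0], [v_1], [v_2], [v_3], [v_4]
  1-simplices (9): [v_0,v_1], [v_0,v_2], [v_0,v_3], [v_1,v_2], [v_1,v_3], [v_1,v_4], [v_2,v_3], [v_2,v_4], [v_3,v_4]
  2-simplices (6): [v_0,v_1,v_2], [v_0,v_1,v_3], [v_0,v_2,v_3], [v_1,v_2,v_4], [v_1,v_3,v_4], [v_2,v_3,v_4]

so the chain groups are C_0 ≅ Z^5, C_1 ≅ Z^9, C_2 ≅ Z^6.

The boundary map ∂_1: C_1 → C_0 is given by ∂[p,q] = [q] − [p]. For instance
  ∂[v_0,v_3] = [v_3] − [v_0].
The resulting 5×9 matrix has rank 4, and its Smith normal form has invariant factors (1,1,1,1).

The boundary map ∂_2: C_2 → C_1 maps a triangle to the signed sum of its edges. For instance
  ∂[v_0,v_1,v_3] = [v_1,v_3] − [v_0,v_3] + [v_0,v_1],
  ∂[v_0,v_2,v_3] = [v_2,v_3] − [v_0,v_3] + [v_0,v_2].
This gives a 9×6 integer matrix of rank 5; reducing to Smith normal form yields diagonal entries (1,1,1,1,1).

Reading off H_k = ker ∂_k / im ∂_{k+1}:

  H_2: rank ker ∂_2 − rank ∂_3 = (6 − 5) − 0 = 1, and there is no ∂_3, so H_2 = Z.

H_2 ≅ Z.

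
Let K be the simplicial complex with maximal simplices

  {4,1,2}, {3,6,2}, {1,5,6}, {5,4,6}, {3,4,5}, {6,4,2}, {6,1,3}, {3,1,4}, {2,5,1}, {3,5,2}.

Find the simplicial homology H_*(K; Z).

Take the total order 1 < 2 < 3 < 4 < 5 < 6 on the vertex set. Then K (dimension 2) consists of the simplices:

  0-simplices (6): [1], [2], [3], [4], [5], [6]
  1-simplices (15): [1,2], [1,3], [1,4], [1,5], [1,6], [2,3], [2,4], [2,5], [2,6], [3,4], [3,5], [3,6], [4,5], [4,6], [5,6]
  2-simplices (10): [1,2,4], [1,2,5], [1,3,4], [1,3,6], [1,5,6], [2,3,5], [2,3,6], [2,4,6], [3,4,5], [4,5,6]

Hence C_0 ≅ Z^6, C_1 ≅ Z^15, C_2 ≅ Z^10.

The boundary map ∂_1: C_1 → C_0 maps an edge to its endpoints' difference, ∂[p,q] = q − p. For instance
  ∂[3,6] = [6] − [3].
The resulting 6×15 matrix has rank 5, and its Smith normal form has invariant factors (1,1,1,1,1).

∂_2: C_2 → C_1 maps a triangle to the signed sum of its edges. For instance
  ∂[1,2,4] = [2,4] − [1,4] + [1,2],
  ∂[1,2,5] = [2,5] − [1,5] + [1,2].
As a 15×10 matrix over Z this has rank 10, with invariant factors (1,1,1,1,1,1,1,1,1,2).

Computing H_k = (kernel of ∂_k) / (image of ∂_{k+1}):

  H_0: rank C_0 − rank ∂_1 = 6 − 5 = 1, and the invariant factors of ∂_1 are all 1, so H_0 = Z.
  H_1: rank ker ∂_1 − rank ∂_2 = (15 − 5) − 10 = 0, and ∂_2 has invariant factor 2 > 1, so H_1 = Z_2.
  H_2: rank ker ∂_2 − rank ∂_3 = (10 − 10) − 0 = 0, and there is no ∂_3, so H_2 = 0.

As a check, the Euler characteristic is 6 − 15 + 10 = 1, which agrees with 1 − 0 + 0 = 1.

H_0 ≅ Z,  H_1 ≅ Z_2,  H_2 = 0.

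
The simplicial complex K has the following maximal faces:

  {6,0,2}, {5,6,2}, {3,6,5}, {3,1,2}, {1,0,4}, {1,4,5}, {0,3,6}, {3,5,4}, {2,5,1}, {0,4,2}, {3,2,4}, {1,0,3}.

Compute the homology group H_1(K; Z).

H_1 ≅ Z/2.

Fix the vertex order 0 < 1 < 2 < 3 < 4 < 5 < 6 and write every simplex with vertices in increasing order. Then dim K = 2 and the simplices of K are:

  0-simplices (7): [0], [1], [2], [3], [4], [5], [6]
  1-simplices (18): [0,1], [0,2], [0,3], [0,4], [0,6], [1,2], [1,3], [1,4], [1,5], [2,3], [2,4], [2,5], [2,6], [3,4], [3,5], [3,6], [4,5], [5,6]
  2-simplices (12): [0,1,3], [0,1,4], [0,2,4], [0,2,6], [0,3,6], [1,2,3], [1,2,5], [1,4,5], [2,3,4], [2,5,6], [3,4,5], [3,5,6]

Hence C_0 ≅ Z^7, C_1 ≅ Z^18, C_2 ≅ Z^12.

The boundary map ∂_1: C_1 → C_0 sends each edge [p,q] (with p < q) to q − p. For instance
  ∂[4,5] = [5] − [4].
The 7×18 boundary matrix has rank 6 and Smith normal form diag(1,1,1,1,1,1).

The boundary map ∂_2: C_2 → C_1 acts by ∂[p,q,r] = [q,r] − [p,r] + [p,q]. For instance
  ∂[1,2,5] = [2,5] − [1,5] + [1,2],
  ∂[3,5,6] = [5,6] − [3,6] + [3,5].
The 18×12 boundary matrix has rank 12 and Smith normal form diag(1,1,1,1,1,1,1,1,1,1,1,2).

From H_k ≅ ker(∂_k) / im(∂_{k+1}) we obtain:

  H_1: rank ker ∂_1 − rank ∂_2 = (18 − 6) − 12 = 0, and ∂_2 has invariant factor 2 > 1, so H_1 ≅ Z/2.

(K is a triangulation of the real projective plane RP^2.)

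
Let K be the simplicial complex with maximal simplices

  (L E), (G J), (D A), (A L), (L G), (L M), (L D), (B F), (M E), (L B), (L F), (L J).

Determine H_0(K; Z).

We work with the vertex ordering A < B < D < E < F < G < J < L < M. The simplices of K, each written with vertices in increasing order, are:

  0-simplices (9): A, B, D, E, F, G, J, L, M
  1-simplices (12): AD, AL, BF, BL, DL, EL, EM, FL, GJ, GL, JL, LM

giving chain groups C_0 ≅ Z^9, C_1 ≅ Z^12.

The boundary map ∂_1: C_1 → C_0 maps an edge to its endpoints' difference, ∂[p,q] = q − p. For instance
  ∂EL = L − E.
This gives a 9×12 integer matrix of rank 8; reducing to Smith normal form yields diagonal entries (1,1,1,1,1,1,1,1).

Now H_k = ker ∂_k / im ∂_{k+1}, so:

  H_0: rank C_0 − rank ∂_1 = 9 − 8 = 1, and the invariant factors of ∂_1 are all 1, so H_0 ≅ Z.

(K is a triangulation of a wedge of 4 circles.)

H_0 = Z.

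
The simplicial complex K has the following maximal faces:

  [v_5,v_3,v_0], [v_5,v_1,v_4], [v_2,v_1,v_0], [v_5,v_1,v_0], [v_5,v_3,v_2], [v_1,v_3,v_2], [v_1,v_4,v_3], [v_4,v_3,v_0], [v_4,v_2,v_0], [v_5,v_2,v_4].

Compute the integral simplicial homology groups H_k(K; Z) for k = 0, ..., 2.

K has 6 vertices, 15 edges, 10 triangles.
rank ∂_0 = 0, rank ∂_1 = 5 ⇒ b_0 = 6 − 0 − 5 = 1; all invariant factors of ∂_1 are 1 so no torsion. So H_0 = Z.
rank ∂_1 = 5, rank ∂_2 = 10 ⇒ b_1 = 15 − 5 − 10 = 0; ∂_2 has invariant factor(s) [2] giving torsion. So H_1 = Z/2.
rank ∂_2 = 10, rank ∂_3 = 0 ⇒ b_2 = 10 − 10 − 0 = 0. So H_2 = 0.

H_0 = Z,  H_1 = Z/2,  H_2 = 0.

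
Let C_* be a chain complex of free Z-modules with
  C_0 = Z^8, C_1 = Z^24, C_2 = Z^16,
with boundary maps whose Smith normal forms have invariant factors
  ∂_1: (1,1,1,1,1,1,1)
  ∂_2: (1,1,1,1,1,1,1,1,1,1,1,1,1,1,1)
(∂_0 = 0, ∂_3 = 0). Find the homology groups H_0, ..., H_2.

H_0: b_0 = 8 − 0 − 7 = 1; torsion from ∂_1 factors > 1: none. So H_0 = Z.
H_1: b_1 = 24 − 7 − 15 = 2; torsion from ∂_2 factors > 1: none. So H_1 = Z^2.
H_2: b_2 = 16 − 15 − 0 = 1; torsion from ∂_3 factors > 1: none. So H_2 = Z.

H_0 = Z,  H_1 = Z^2,  H_2 = Z.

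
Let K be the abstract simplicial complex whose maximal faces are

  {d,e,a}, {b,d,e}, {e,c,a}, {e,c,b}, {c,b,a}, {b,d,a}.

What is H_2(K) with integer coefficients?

Order the vertices as a < b < c < d < e. Listing each simplex with vertices in this order, K has dimension 2 with simplices:

  0-simplices (5): a, b, c, d, e
  1-simplices (9): ab, ac, ad, ae, bc, bd, be, ce, de
  2-simplices (6): abc, abd, ace, ade, bce, bde

so the chain groups are C_0 ≅ Z^5, C_1 ≅ Z^9, C_2 ≅ Z^6.

The boundary map ∂_1: C_1 → C_0 maps an edge to its endpoints' difference, ∂[p,q] = q − p. For instance
  ∂de = e − d.
This gives a 5×9 integer matrix of rank 4; reducing to Smith normal form yields diagonal entries (1,1,1,1).

Boundary ∂_2: C_2 → C_1 sends each 2-simplex [p,q,r] to [q,r] − [p,r] + [p,q]. For instance
  ∂abc = bc − ac + ab,
  ∂bce = ce − be + bc.
The resulting 9×6 matrix has rank 5, and its Smith normal form has invariant factors (1,1,1,1,1).

Now H_k = ker ∂_k / im ∂_{k+1}, so:

  H_2: rank ker ∂_2 − rank ∂_3 = (6 − 5) − 0 = 1, and there is no ∂_3, so H_2 ≅ Z.

(K is a triangulation of the 2-sphere S^2.)

H_2 ≅ Z.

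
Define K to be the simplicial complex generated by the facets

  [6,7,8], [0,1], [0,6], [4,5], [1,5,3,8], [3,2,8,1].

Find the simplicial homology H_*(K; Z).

K has 9 vertices, 15 edges, 8 triangles, 2 3-simplices.
rank ∂_0 = 0, rank ∂_1 = 8 ⇒ b_0 = 9 − 0 − 8 = 1; all invariant factors of ∂_1 are 1 so no torsion. So H_0 ≅ Z.
rank ∂_1 = 8, rank ∂_2 = 6 ⇒ b_1 = 15 − 8 − 6 = 1; all invariant factors of ∂_2 are 1 so no torsion. So H_1 ≅ Z.
rank ∂_2 = 6, rank ∂_3 = 2 ⇒ b_2 = 8 − 6 − 2 = 0; all invariant factors of ∂_3 are 1 so no torsion. So H_2 ≅ 0.
rank ∂_3 = 2, rank ∂_4 = 0 ⇒ b_3 = 2 − 2 − 0 = 0. So H_3 ≅ 0.

H_0 ≅ Z,  H_1 ≅ Z,  H_2 = 0,  H_3 = 0.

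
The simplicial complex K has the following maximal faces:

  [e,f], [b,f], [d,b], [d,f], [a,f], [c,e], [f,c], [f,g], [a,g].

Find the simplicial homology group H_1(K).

Take the total order a < b < c < d < e < f < g on the vertex set. Then K (dimension 1) consists of the simplices:

  0-simplices (7): a, b, c, d, e, f, g
  1-simplices (9): af, ag, bd, bf, ce, cf, df, ef, fg

so the chain groups are C_0 ≅ Z^7, C_1 ≅ Z^9.

The boundary map ∂_1: C_1 → C_0 sends each edge [p,q] (with p < q) to q − p. For instance
  ∂ag = g − a.
The resulting 7×9 matrix has rank 6, and its Smith normal form has invariant factors (1,1,1,1,1,1).

Reading off H_k = ker ∂_k / im ∂_{k+1}:

  H_1: rank ker ∂_1 − rank ∂_2 = (9 − 6) − 0 = 3, and there is no ∂_2, so H_1 ≅ Z^3.

H_1 = Z^3.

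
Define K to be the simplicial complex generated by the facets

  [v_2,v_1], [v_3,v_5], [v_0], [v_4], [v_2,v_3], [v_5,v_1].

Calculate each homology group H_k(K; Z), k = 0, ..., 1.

H_0 ≅ Z^3,  H_1 ≅ Z.

Fix the vertex order v_0 < v_1 < v_2 < v_3 < v_4 < v_5 and write every simplex with vertices in increasing order. Then dim K = 1 and the simplices of K are:

  0-simplices (6): [v_0], [v_1], [v_2], [v_3], [v_4], [v_5]
  1-simplices (4): [v_1,v_2], [v_1,v_5], [v_2,v_3], [v_3,v_5]

so the chain groups are C_0 ≅ Z^6, C_1 ≅ Z^4.

∂_1: C_1 → C_0 is given by ∂[p,q] = [q] − [p]. For instance
  ∂[v_2,v_3] = [v_3] − [v_2].
The resulting 6×4 matrix has rank 3, and its Smith normal form has invariant factors (1,1,1).

From H_k ≅ ker(∂_k) / im(∂_{k+1}) we obtain:

  H_0: rank C_0 − rank ∂_1 = 6 − 3 = 3, and the invariant factors of ∂_1 are all 1, so H_0 ≅ Z^3.
  H_1: rank ker ∂_1 − rank ∂_2 = (4 − 3) − 0 = 1, and there is no ∂_2, so H_1 ≅ Z.

As a check, the Euler characteristic is 6 − 4 = 2, which agrees with 3 − 1 = 2.
(K is a triangulation of the disjoint union of a set of 2 points and the circle S^1.)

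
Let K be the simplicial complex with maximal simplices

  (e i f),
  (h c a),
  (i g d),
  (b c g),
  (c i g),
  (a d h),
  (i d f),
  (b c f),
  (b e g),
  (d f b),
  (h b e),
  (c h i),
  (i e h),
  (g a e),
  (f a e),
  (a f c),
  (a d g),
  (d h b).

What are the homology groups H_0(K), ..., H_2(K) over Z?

H_0 = Z,  H_1 = Z^2,  H_2 = Z.

We work with the vertex ordering a < b < c < d < e < f < g < h < i. The simplices of K, each written with vertices in increasing order, are:

  0-simplices (9): a, b, c, d, e, f, g, h, i
  1-simplices (27): ac, ad, ae, af, ag, ah, bc, bd, be, bf, bg, bh, cf, cg, ch, ci, df, dg, dh, di, ef, eg, eh, ei, fi, gi, hi
  2-simplices (18): acf, ach, adg, adh, aef, aeg, bcf, bcg, bdf, bdh, beg, beh, cgi, chi, dfi, dgi, efi, ehi

giving chain groups C_0 ≅ Z^9, C_1 ≅ Z^27, C_2 ≅ Z^18.

∂_1: C_1 → C_0 maps an edge to its endpoints' difference, ∂[p,q] = q − p. For instance
  ∂ei = i − e.
This gives a 9×27 integer matrix of rank 8; reducing to Smith normal form yields diagonal entries (1,1,1,1,1,1,1,1).

∂_2: C_2 → C_1 maps a triangle to the signed sum of its edges. For instance
  ∂aef = ef − af + ae,
  ∂acf = cf − af + ac.
The resulting 27×18 matrix has rank 17, and its Smith normal form has invariant factors (1,1,1,1,1,1,1,1,1,1,1,1,1,1,1,1,1).

From H_k ≅ ker(∂_k) / im(∂_{k+1}) we obtain:

  H_0: rank C_0 − rank ∂_1 = 9 − 8 = 1, and the invariant factors of ∂_1 are all 1, so H_0 = Z.
  H_1: rank ker ∂_1 − rank ∂_2 = (27 − 8) − 17 = 2, and the invariant factors of ∂_2 are all 1, so H_1 = Z^2.
  H_2: rank ker ∂_2 − rank ∂_3 = (18 − 17) − 0 = 1, and there is no ∂_3, so H_2 = Z.

(K is a triangulation of the torus T^2.)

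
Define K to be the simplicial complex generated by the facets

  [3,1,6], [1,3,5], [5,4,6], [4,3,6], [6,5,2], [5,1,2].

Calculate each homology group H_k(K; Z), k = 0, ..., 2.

H_0 ≅ Z,  H_1 ≅ Z,  H_2 = 0.

Take the total order 1 < 2 < 3 < 4 < 5 < 6 on the vertex set. Then K (dimension 2) consists of the simplices:

  0-simplices (6): [1], [2], [3], [4], [5], [6]
  1-simplices (12): [1,2], [1,3], [1,5], [1,6], [2,5], [2,6], [3,4], [3,5], [3,6], [4,5], [4,6], [5,6]
  2-simplices (6): [1,2,5], [1,3,5], [1,3,6], [2,5,6], [3,4,6], [4,5,6]

Hence C_0 ≅ Z^6, C_1 ≅ Z^12, C_2 ≅ Z^6.

Boundary ∂_1: C_1 → C_0 sends each edge [p,q] (with p < q) to q − p.
The resulting 6×12 matrix has rank 5, and its Smith normal form has invariant factors (1,1,1,1,1).

∂_2: C_2 → C_1 acts by ∂[p,q,r] = [q,r] − [p,r] + [p,q]. For instance
  ∂[3,4,6] = [4,6] − [3,6] + [3,4],
  ∂[1,3,6] = [3,6] − [1,6] + [1,3].
The 12×6 boundary matrix has rank 6 and Smith normal form diag(1,1,1,1,1,1).

From H_k ≅ ker(∂_k) / im(∂_{k+1}) we obtain:

  H_0: rank C_0 − rank ∂_1 = 6 − 5 = 1, and the invariant factors of ∂_1 are all 1, so H_0 = Z.
  H_1: rank ker ∂_1 − rank ∂_2 = (12 − 5) − 6 = 1, and the invariant factors of ∂_2 are all 1, so H_1 = Z.
  H_2: rank ker ∂_2 − rank ∂_3 = (6 − 6) − 0 = 0, and there is no ∂_3, so H_2 = 0.

(K is a triangulation of the cylinder S^1 x I.)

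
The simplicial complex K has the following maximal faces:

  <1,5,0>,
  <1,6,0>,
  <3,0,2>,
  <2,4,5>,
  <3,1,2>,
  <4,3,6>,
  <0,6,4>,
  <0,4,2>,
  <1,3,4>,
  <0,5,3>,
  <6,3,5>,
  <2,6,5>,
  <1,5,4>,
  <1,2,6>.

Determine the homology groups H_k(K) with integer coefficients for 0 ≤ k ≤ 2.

H_0 ≅ Z,  H_1 ≅ Z^2,  H_2 ≅ Z.

K has 7 vertices, 21 edges, 14 triangles.
rank ∂_0 = 0, rank ∂_1 = 6 ⇒ b_0 = 7 − 0 − 6 = 1; all invariant factors of ∂_1 are 1 so no torsion. So H_0 ≅ Z.
rank ∂_1 = 6, rank ∂_2 = 13 ⇒ b_1 = 21 − 6 − 13 = 2; all invariant factors of ∂_2 are 1 so no torsion. So H_1 ≅ Z^2.
rank ∂_2 = 13, rank ∂_3 = 0 ⇒ b_2 = 14 − 13 − 0 = 1. So H_2 ≅ Z.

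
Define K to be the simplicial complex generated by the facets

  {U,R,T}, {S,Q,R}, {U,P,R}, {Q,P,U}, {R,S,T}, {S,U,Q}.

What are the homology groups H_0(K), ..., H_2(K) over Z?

Take the total order P < Q < R < S < T < U on the vertex set. Then K (dimension 2) consists of the simplices:

  0-simplices (6): P, Q, R, S, T, U
  1-simplices (12): PQ, PR, PU, QR, QS, QU, RS, RT, RU, ST, SU, TU
  2-simplices (6): PQU, PRU, QRS, QSU, RST, RTU

so the chain groups are C_0 ≅ Z^6, C_1 ≅ Z^12, C_2 ≅ Z^6.

∂_1: C_1 → C_0 is given by ∂[p,q] = [q] − [p]. For instance
  ∂QR = R − Q.
As a 6×12 matrix over Z this has rank 5, with invariant factors (1,1,1,1,1).

Boundary ∂_2: C_2 → C_1 acts by ∂[p,q,r] = [q,r] − [p,r] + [p,q]. For instance
  ∂PQU = QU − PU + PQ,
  ∂PRU = RU − PU + PR.
The 12×6 boundary matrix has rank 6 and Smith normal form diag(1,1,1,1,1,1).

From H_k ≅ ker(∂_k) / im(∂_{k+1}) we obtain:

  H_0: rank C_0 − rank ∂_1 = 6 − 5 = 1, and the invariant factors of ∂_1 are all 1, so H_0 ≅ Z.
  H_1: rank ker ∂_1 − rank ∂_2 = (12 − 5) − 6 = 1, and the invariant factors of ∂_2 are all 1, so H_1 ≅ Z.
  H_2: rank ker ∂_2 − rank ∂_3 = (6 − 6) − 0 = 0, and there is no ∂_3, so H_2 ≅ 0.

(K is a triangulation of the cylinder S^1 x I.)

H_0 = Z,  H_1 = Z,  H_2 = 0.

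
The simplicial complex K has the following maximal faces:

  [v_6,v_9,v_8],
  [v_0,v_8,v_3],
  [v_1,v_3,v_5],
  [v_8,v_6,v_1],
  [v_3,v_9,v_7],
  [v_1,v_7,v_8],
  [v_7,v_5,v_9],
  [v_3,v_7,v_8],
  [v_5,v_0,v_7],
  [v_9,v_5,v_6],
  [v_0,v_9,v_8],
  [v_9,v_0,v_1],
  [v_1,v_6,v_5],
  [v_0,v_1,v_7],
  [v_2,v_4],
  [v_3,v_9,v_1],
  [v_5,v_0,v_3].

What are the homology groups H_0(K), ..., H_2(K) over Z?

H_0 = Z^2,  H_1 = Z^2,  H_2 = Z.

Take the total order v_0 < v_1 < v_2 < v_3 < v_4 < v_5 < v_6 < v_7 < v_8 < v_9 on the vertex set. Then K (dimension 2) consists of the simplices:

  0-simplices (10): [v_0], [v_1], [v_2], [v_3], [v_4], [v_5], [v_6], [v_7], [v_8], [v_9]
  1-simplices (25): (25 of them)
  2-simplices (16): (16 of them)

so the chain groups are C_0 ≅ Z^10, C_1 ≅ Z^25, C_2 ≅ Z^16.

∂_1: C_1 → C_0 is given by ∂[p,q] = [q] − [p]. For instance
  ∂[v_0,v_5] = [v_5] − [v_0].
This gives a 10×25 integer matrix of rank 8; reducing to Smith normal form yields diagonal entries (1,1,1,1,1,1,1,1).

The boundary map ∂_2: C_2 → C_1 acts by ∂[p,q,r] = [q,r] − [p,r] + [p,q]. For instance
  ∂[v_1,v_6,v_8] = [v_6,v_8] − [v_1,v_8] + [v_1,v_6],
  ∂[v_1,v_7,v_8] = [v_7,v_8] − [v_1,v_8] + [v_1,v_7].
As a 25×16 matrix over Z this has rank 15, with invariant factors (1,1,1,1,1,1,1,1,1,1,1,1,1,1,1).

Now H_k = ker ∂_k / im ∂_{k+1}, so:

  H_0: rank C_0 − rank ∂_1 = 10 − 8 = 2, and the invariant factors of ∂_1 are all 1, so H_0 = Z^2.
  H_1: rank ker ∂_1 − rank ∂_2 = (25 − 8) − 15 = 2, and the invariant factors of ∂_2 are all 1, so H_1 = Z^2.
  H_2: rank ker ∂_2 − rank ∂_3 = (16 − 15) − 0 = 1, and there is no ∂_3, so H_2 = Z.

(K is a triangulation of the disjoint union of the torus T^2 and the 1-simplex.)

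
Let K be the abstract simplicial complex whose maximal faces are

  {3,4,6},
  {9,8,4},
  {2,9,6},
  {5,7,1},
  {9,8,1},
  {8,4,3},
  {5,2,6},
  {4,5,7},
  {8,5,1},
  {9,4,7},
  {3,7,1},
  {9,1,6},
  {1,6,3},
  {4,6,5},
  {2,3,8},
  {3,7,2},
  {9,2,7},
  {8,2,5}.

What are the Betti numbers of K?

b_0 = 1, b_1 = 2, b_2 = 1.

Order the vertices as 1 < 2 < 3 < 4 < 5 < 6 < 7 < 8 < 9. Listing each simplex with vertices in this order, K has dimension 2 with simplices:

  0-simplices (9): [1], [2], [3], [4], [5], [6], [7], [8], [9]
  1-simplices (27): (27 of them)
  2-simplices (18): [1,3,6], [1,3,7], [1,5,7], [1,5,8], [1,6,9], [1,8,9], [2,3,7], [2,3,8], [2,5,6], [2,5,8], [2,6,9], [2,7,9], [3,4,6], [3,4,8], [4,5,6], [4,5,7], [4,7,9], [4,8,9]

giving chain groups C_0 ≅ Z^9, C_1 ≅ Z^27, C_2 ≅ Z^18.

Boundary ∂_1: C_1 → C_0 is given by ∂[p,q] = [q] − [p]. For instance
  ∂[5,8] = [8] − [5].
As a 9×27 matrix over Z this has rank 8, with invariant factors (1,1,1,1,1,1,1,1).

Boundary ∂_2: C_2 → C_1 acts by ∂[p,q,r] = [q,r] − [p,r] + [p,q]. For instance
  ∂[2,3,8] = [3,8] − [2,8] + [2,3],
  ∂[3,4,6] = [4,6] − [3,6] + [3,4].
As a 27×18 matrix over Z this has rank 17, with invariant factors (1,1,1,1,1,1,1,1,1,1,1,1,1,1,1,1,1).

From H_k ≅ ker(∂_k) / im(∂_{k+1}) we obtain:

  H_0: rank C_0 − rank ∂_1 = 9 − 8 = 1, and the invariant factors of ∂_1 are all 1, so H_0 = Z.
  H_1: rank ker ∂_1 − rank ∂_2 = (27 − 8) − 17 = 2, and the invariant factors of ∂_2 are all 1, so H_1 = Z^2.
  H_2: rank ker ∂_2 − rank ∂_3 = (18 − 17) − 0 = 1, and there is no ∂_3, so H_2 = Z.

(K is a triangulation of the torus T^2.)

Hence the Betti numbers are b_0 = 1, b_1 = 2, b_2 = 1.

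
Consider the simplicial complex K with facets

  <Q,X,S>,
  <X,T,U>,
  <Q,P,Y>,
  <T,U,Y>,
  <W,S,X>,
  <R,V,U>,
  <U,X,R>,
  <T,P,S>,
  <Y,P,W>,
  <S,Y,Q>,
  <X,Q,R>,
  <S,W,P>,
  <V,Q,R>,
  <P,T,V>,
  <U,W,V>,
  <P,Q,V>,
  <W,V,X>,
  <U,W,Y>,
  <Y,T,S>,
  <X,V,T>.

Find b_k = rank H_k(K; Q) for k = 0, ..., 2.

b_0 = 1, b_1 = 1, b_2 = 0.

Fix the vertex order P < Q < R < S < T < U < V < W < X < Y and write every simplex with vertices in increasing order. Then dim K = 2 and the simplices of K are:

  0-simplices (10): P, Q, R, S, T, U, V, W, X, Y
  1-simplices (30): PQ, PS, PT, PV, PW, PY, QR, QS, QV, QX, QY, RU, RV, RX, ST, SW, SX, SY, TU, TV, TX, TY, UV, UW, UX, UY, VW, VX, WX, WY
  2-simplices (20): PQV, PQY, PST, PSW, PTV, PWY, QRV, QRX, QSX, QSY, RUV, RUX, STY, SWX, TUX, TUY, TVX, UVW, UWY, VWX

giving chain groups C_0 ≅ Z^10, C_1 ≅ Z^30, C_2 ≅ Z^20.

The boundary map ∂_1: C_1 → C_0 sends each edge [p,q] (with p < q) to q − p.
As a 10×30 matrix over Z this has rank 9, with invariant factors (1,1,1,1,1,1,1,1,1).

The boundary map ∂_2: C_2 → C_1 acts by ∂[p,q,r] = [q,r] − [p,r] + [p,q]. For instance
  ∂QSX = SX − QX + QS,
  ∂PQV = QV − PV + PQ.
As a 30×20 matrix over Z this has rank 20, with invariant factors (1,1,1,1,1,1,1,1,1,1,1,1,1,1,1,1,1,1,1,2).

Reading off H_k = ker ∂_k / im ∂_{k+1}:

  H_0: rank C_0 − rank ∂_1 = 10 − 9 = 1, and the invariant factors of ∂_1 are all 1, so H_0 = Z.
  H_1: rank ker ∂_1 − rank ∂_2 = (30 − 9) − 20 = 1, and ∂_2 has invariant factor 2 > 1, so H_1 = Z ⊕ Z/2.
  H_2: rank ker ∂_2 − rank ∂_3 = (20 − 20) − 0 = 0, and there is no ∂_3, so H_2 = 0.

As a check, the Euler characteristic is 10 − 30 + 20 = 0, which agrees with 1 − 1 + 0 = 0.

Hence the Betti numbers are b_0 = 1, b_1 = 1, b_2 = 0.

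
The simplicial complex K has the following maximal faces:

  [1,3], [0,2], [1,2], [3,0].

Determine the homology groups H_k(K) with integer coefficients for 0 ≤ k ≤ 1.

H_0 = Z,  H_1 = Z.

Take the total order 0 < 1 < 2 < 3 on the vertex set. Then K (dimension 1) consists of the simplices:

  0-simplices (4): [0], [1], [2], [3]
  1-simplices (4): [0,2], [0,3], [1,2], [1,3]

Hence C_0 ≅ Z^4, C_1 ≅ Z^4.

The boundary map ∂_1: C_1 → C_0 maps an edge to its endpoints' difference, ∂[p,q] = q − p. For instance
  ∂[0,2] = [2] − [0].
This gives a 4×4 integer matrix of rank 3; reducing to Smith normal form yields diagonal entries (1,1,1).

Computing H_k = (kernel of ∂_k) / (image of ∂_{k+1}):

  H_0: rank C_0 − rank ∂_1 = 4 − 3 = 1, and the invariant factors of ∂_1 are all 1, so H_0 = Z.
  H_1: rank ker ∂_1 − rank ∂_2 = (4 − 3) − 0 = 1, and there is no ∂_2, so H_1 = Z.

As a check, the Euler characteristic is 4 − 4 = 0, which agrees with 1 − 1 = 0.
(K is a triangulation of the circle S^1.)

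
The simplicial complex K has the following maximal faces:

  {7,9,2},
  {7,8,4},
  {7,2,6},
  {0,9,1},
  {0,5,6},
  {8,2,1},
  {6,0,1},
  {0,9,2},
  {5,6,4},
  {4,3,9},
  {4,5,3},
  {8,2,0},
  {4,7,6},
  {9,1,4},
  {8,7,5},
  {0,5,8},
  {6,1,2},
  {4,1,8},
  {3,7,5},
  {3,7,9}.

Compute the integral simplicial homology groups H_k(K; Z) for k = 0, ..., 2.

Fix the vertex order 0 < 1 < 2 < 3 < 4 < 5 < 6 < 7 < 8 < 9 and write every simplex with vertices in increasing order. Then dim K = 2 and the simplices of K are:

  0-simplices (10): [0], [1], [2], [3], [4], [5], [6], [7], [8], [9]
  1-simplices (30): (30 of them)
  2-simplices (20): (20 of them)

so the chain groups are C_0 ≅ Z^10, C_1 ≅ Z^30, C_2 ≅ Z^20.

The boundary map ∂_1: C_1 → C_0 sends each edge [p,q] (with p < q) to q − p. For instance
  ∂[1,9] = [9] − [1].
As a 10×30 matrix over Z this has rank 9, with invariant factors (1,1,1,1,1,1,1,1,1).

Boundary ∂_2: C_2 → C_1 sends each 2-simplex [p,q,r] to [q,r] − [p,r] + [p,q]. For instance
  ∂[4,5,6] = [5,6] − [4,6] + [4,5],
  ∂[0,1,6] = [1,6] − [0,6] + [0,1].
The 30×20 boundary matrix has rank 20 and Smith normal form diag(1,1,1,1,1,1,1,1,1,1,1,1,1,1,1,1,1,1,1,2).

From H_k ≅ ker(∂_k) / im(∂_{k+1}) we obtain:

  H_0: rank C_0 − rank ∂_1 = 10 − 9 = 1, and the invariant factors of ∂_1 are all 1, so H_0 = Z.
  H_1: rank ker ∂_1 − rank ∂_2 = (30 − 9) − 20 = 1, and ∂_2 has invariant factor 2 > 1, so H_1 = Z ⊕ Z/2.
  H_2: rank ker ∂_2 − rank ∂_3 = (20 − 20) − 0 = 0, and there is no ∂_3, so H_2 = 0.

H_0 = Z,  H_1 = Z ⊕ Z/2,  H_2 = 0.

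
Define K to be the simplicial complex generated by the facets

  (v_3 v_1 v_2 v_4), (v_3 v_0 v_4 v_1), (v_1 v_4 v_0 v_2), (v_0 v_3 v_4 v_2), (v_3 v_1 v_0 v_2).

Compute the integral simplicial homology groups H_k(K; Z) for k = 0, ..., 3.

Fix the vertex order v_0 < v_1 < v_2 < v_3 < v_4 and write every simplex with vertices in increasing order. Then dim K = 3 and the simplices of K are:

  0-simplices (5): [v_0], [v_1], [v_2], [v_3], [v_4]
  1-simplices (10): [v_0,v_1], [v_0,v_2], [v_0,v_3], [v_0,v_4], [v_1,v_2], [v_1,v_3], [v_1,v_4], [v_2,v_3], [v_2,v_4], [v_3,v_4]
  2-simplices (10): [v_0,v_1,v_2], [v_0,v_1,v_3], [v_0,v_1,v_4], [v_0,v_2,v_3], [v_0,v_2,v_4], [v_0,v_3,v_4], [v_1,v_2,v_3], [v_1,v_2,v_4], [v_1,v_3,v_4], [v_2,v_3,v_4]
  3-simplices (5): [v_0,v_1,v_2,v_3], [v_0,v_1,v_2,v_4], [v_0,v_1,v_3,v_4], [v_0,v_2,v_3,v_4], [v_1,v_2,v_3,v_4]

so the chain groups are C_0 ≅ Z^5, C_1 ≅ Z^10, C_2 ≅ Z^10, C_3 ≅ Z^5.

Boundary ∂_1: C_1 → C_0 sends each edge [p,q] (with p < q) to q − p. For instance
  ∂[v_0,v_4] = [v_4] − [v_0].
The 5×10 boundary matrix has rank 4 and Smith normal form diag(1,1,1,1).

Boundary ∂_2: C_2 → C_1 maps a triangle to the signed sum of its edges. For instance
  ∂[v_2,v_3,v_4] = [v_3,v_4] − [v_2,v_4] + [v_2,v_3],
  ∂[v_0,v_3,v_4] = [v_3,v_4] − [v_0,v_4] + [v_0,v_3].
The 10×10 boundary matrix has rank 6 and Smith normal form diag(1,1,1,1,1,1).

∂_3: C_3 → C_2 sends each 3-simplex σ to the alternating sum Σ_i (−1)^i (σ with its i-th vertex removed). For instance
  ∂[v_0,v_1,v_2,v_4] = [v_1,v_2,v_4] − [v_0,v_2,v_4] + [v_0,v_1,v_4] − [v_0,v_1,v_2],
  ∂[v_0,v_1,v_2,v_3] = [v_1,v_2,v_3] − [v_0,v_2,v_3] + [v_0,v_1,v_3] − [v_0,v_1,v_2].
The resulting 10×5 matrix has rank 4, and its Smith normal form has invariant factors (1,1,1,1).

Computing H_k = (kernel of ∂_k) / (image of ∂_{k+1}):

  H_0: rank C_0 − rank ∂_1 = 5 − 4 = 1, and the invariant factors of ∂_1 are all 1, so H_0 = Z.
  H_1: rank ker ∂_1 − rank ∂_2 = (10 − 4) − 6 = 0, and the invariant factors of ∂_2 are all 1, so H_1 = 0.
  H_2: rank ker ∂_2 − rank ∂_3 = (10 − 6) − 4 = 0, and the invariant factors of ∂_3 are all 1, so H_2 = 0.
  H_3: rank ker ∂_3 − rank ∂_4 = (5 − 4) − 0 = 1, and there is no ∂_4, so H_3 = Z.

As a check, the Euler characteristic is 5 − 10 + 10 − 5 = 0, which agrees with 1 − 0 + 0 − 1 = 0.
(K is a triangulation of the 3-sphere S^3.)

H_0 = Z,  H_1 = 0,  H_2 = 0,  H_3 = Z.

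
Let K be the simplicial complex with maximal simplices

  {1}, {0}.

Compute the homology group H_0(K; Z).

K has 2 vertices.
rank ∂_0 = 0, rank ∂_1 = 0 ⇒ b_0 = 2 − 0 − 0 = 2. So H_0 = Z^2.

H_0 ≅ Z^2.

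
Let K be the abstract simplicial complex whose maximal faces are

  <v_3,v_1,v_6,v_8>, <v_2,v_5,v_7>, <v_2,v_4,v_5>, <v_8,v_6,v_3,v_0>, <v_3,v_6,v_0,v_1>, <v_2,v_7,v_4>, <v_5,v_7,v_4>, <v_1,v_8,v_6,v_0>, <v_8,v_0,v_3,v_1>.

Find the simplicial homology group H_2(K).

K has 9 vertices, 16 edges, 14 triangles, 5 3-simplices.
rank ∂_2 = 9, rank ∂_3 = 4 ⇒ b_2 = 14 − 9 − 4 = 1; all invariant factors of ∂_3 are 1 so no torsion. So H_2 ≅ Z.

H_2 ≅ Z.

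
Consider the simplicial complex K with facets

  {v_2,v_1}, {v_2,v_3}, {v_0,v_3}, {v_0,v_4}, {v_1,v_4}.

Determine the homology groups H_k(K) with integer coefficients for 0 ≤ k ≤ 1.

Take the total order v_0 < v_1 < v_2 < v_3 < v_4 on the vertex set. Then K (dimension 1) consists of the simplices:

  0-simplices (5): [v_0], [v_1], [v_2], [v_3], [v_4]
  1-simplices (5): [v_0,v_3], [v_0,v_4], [v_1,v_2], [v_1,v_4], [v_2,v_3]

so the chain groups are C_0 ≅ Z^5, C_1 ≅ Z^5.

∂_1: C_1 → C_0 sends each edge [p,q] (with p < q) to q − p. For instance
  ∂[v_1,v_2] = [v_2] − [v_1].
The resulting 5×5 matrix has rank 4, and its Smith normal form has invariant factors (1,1,1,1).

Now H_k = ker ∂_k / im ∂_{k+1}, so:

  H_0: rank C_0 − rank ∂_1 = 5 − 4 = 1, and the invariant factors of ∂_1 are all 1, so H_0 ≅ Z.
  H_1: rank ker ∂_1 − rank ∂_2 = (5 − 4) − 0 = 1, and there is no ∂_2, so H_1 ≅ Z.

H_0 ≅ Z,  H_1 ≅ Z.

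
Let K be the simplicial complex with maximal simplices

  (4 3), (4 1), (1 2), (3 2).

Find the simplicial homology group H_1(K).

We work with the vertex ordering 1 < 2 < 3 < 4. The simplices of K, each written with vertices in increasing order, are:

  0-simplices (4): [1], [2], [3], [4]
  1-simplices (4): [1,2], [1,4], [2,3], [3,4]

Hence C_0 ≅ Z^4, C_1 ≅ Z^4.

Boundary ∂_1: C_1 → C_0 maps an edge to its endpoints' difference, ∂[p,q] = q − p. For instance
  ∂[2,3] = [3] − [2].
This gives a 4×4 integer matrix of rank 3; reducing to Smith normal form yields diagonal entries (1,1,1).

From H_k ≅ ker(∂_k) / im(∂_{k+1}) we obtain:

  H_1: rank ker ∂_1 − rank ∂_2 = (4 − 3) − 0 = 1, and there is no ∂_2, so H_1 = Z.

H_1 ≅ Z.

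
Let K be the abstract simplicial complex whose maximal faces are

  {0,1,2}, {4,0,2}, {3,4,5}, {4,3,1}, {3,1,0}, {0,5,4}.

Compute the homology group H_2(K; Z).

K has 6 vertices, 12 edges, 6 triangles.
rank ∂_2 = 6, rank ∂_3 = 0 ⇒ b_2 = 6 − 6 − 0 = 0. So H_2 ≅ 0.

H_2 = 0.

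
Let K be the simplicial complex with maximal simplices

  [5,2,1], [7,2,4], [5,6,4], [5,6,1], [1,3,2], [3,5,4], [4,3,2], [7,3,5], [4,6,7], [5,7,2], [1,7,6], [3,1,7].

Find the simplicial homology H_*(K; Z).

Take the total order 1 < 2 < 3 < 4 < 5 < 6 < 7 on the vertex set. Then K (dimension 2) consists of the simplices:

  0-simplices (7): [1], [2], [3], [4], [5], [6], [7]
  1-simplices (18): [1,2], [1,3], [1,5], [1,6], [1,7], [2,3], [2,4], [2,5], [2,7], [3,4], [3,5], [3,7], [4,5], [4,6], [4,7], [5,6], [5,7], [6,7]
  2-simplices (12): [1,2,3], [1,2,5], [1,3,7], [1,5,6], [1,6,7], [2,3,4], [2,4,7], [2,5,7], [3,4,5], [3,5,7], [4,5,6], [4,6,7]

Hence C_0 ≅ Z^7, C_1 ≅ Z^18, C_2 ≅ Z^12.

The boundary map ∂_1: C_1 → C_0 sends each edge [p,q] (with p < q) to q − p.
As a 7×18 matrix over Z this has rank 6, with invariant factors (1,1,1,1,1,1).

Boundary ∂_2: C_2 → C_1 sends each 2-simplex [p,q,r] to [q,r] − [p,r] + [p,q]. For instance
  ∂[1,2,5] = [2,5] − [1,5] + [1,2],
  ∂[1,3,7] = [3,7] − [1,7] + [1,3].
The 18×12 boundary matrix has rank 12 and Smith normal form diag(1,1,1,1,1,1,1,1,1,1,1,2).

Now H_k = ker ∂_k / im ∂_{k+1}, so:

  H_0: rank C_0 − rank ∂_1 = 7 − 6 = 1, and the invariant factors of ∂_1 are all 1, so H_0 = Z.
  H_1: rank ker ∂_1 − rank ∂_2 = (18 − 6) − 12 = 0, and ∂_2 has invariant factor 2 > 1, so H_1 = Z/2.
  H_2: rank ker ∂_2 − rank ∂_3 = (12 − 12) − 0 = 0, and there is no ∂_3, so H_2 = 0.

As a check, the Euler characteristic is 7 − 18 + 12 = 1, which agrees with 1 − 0 + 0 = 1.

H_0 = Z,  H_1 = Z/2,  H_2 = 0.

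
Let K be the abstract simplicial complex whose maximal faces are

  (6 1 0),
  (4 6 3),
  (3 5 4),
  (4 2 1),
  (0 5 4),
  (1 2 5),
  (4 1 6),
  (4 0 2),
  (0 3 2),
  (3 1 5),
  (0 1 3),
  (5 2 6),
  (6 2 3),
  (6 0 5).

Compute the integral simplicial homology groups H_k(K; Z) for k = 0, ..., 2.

H_0 = Z,  H_1 = Z^2,  H_2 = Z.

Order the vertices as 0 < 1 < 2 < 3 < 4 < 5 < 6. Listing each simplex with vertices in this order, K has dimension 2 with simplices:

  0-simplices (7): [0], [1], [2], [3], [4], [5], [6]
  1-simplices (21): [0,1], [0,2], [0,3], [0,4], [0,5], [0,6], [1,2], [1,3], [1,4], [1,5], [1,6], [2,3], [2,4], [2,5], [2,6], [3,4], [3,5], [3,6], [4,5], [4,6], [5,6]
  2-simplices (14): [0,1,3], [0,1,6], [0,2,3], [0,2,4], [0,4,5], [0,5,6], [1,2,4], [1,2,5], [1,3,5], [1,4,6], [2,3,6], [2,5,6], [3,4,5], [3,4,6]

giving chain groups C_0 ≅ Z^7, C_1 ≅ Z^21, C_2 ≅ Z^14.

The boundary map ∂_1: C_1 → C_0 sends each edge [p,q] (with p < q) to q − p. For instance
  ∂[1,6] = [6] − [1].
The resulting 7×21 matrix has rank 6, and its Smith normal form has invariant factors (1,1,1,1,1,1).

Boundary ∂_2: C_2 → C_1 acts by ∂[p,q,r] = [q,r] − [p,r] + [p,q]. For instance
  ∂[0,5,6] = [5,6] − [0,6] + [0,5],
  ∂[3,4,5] = [4,5] − [3,5] + [3,4].
As a 21×14 matrix over Z this has rank 13, with invariant factors (1,1,1,1,1,1,1,1,1,1,1,1,1).

Computing H_k = (kernel of ∂_k) / (image of ∂_{k+1}):

  H_0: rank C_0 − rank ∂_1 = 7 − 6 = 1, and the invariant factors of ∂_1 are all 1, so H_0 = Z.
  H_1: rank ker ∂_1 − rank ∂_2 = (21 − 6) − 13 = 2, and the invariant factors of ∂_2 are all 1, so H_1 = Z^2.
  H_2: rank ker ∂_2 − rank ∂_3 = (14 − 13) − 0 = 1, and there is no ∂_3, so H_2 = Z.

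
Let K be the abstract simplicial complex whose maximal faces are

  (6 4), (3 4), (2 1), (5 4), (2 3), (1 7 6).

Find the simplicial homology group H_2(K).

H_2 = 0.

Fix the vertex order 1 < 2 < 3 < 4 < 5 < 6 < 7 and write every simplex with vertices in increasing order. Then dim K = 2 and the simplices of K are:

  0-simplices (7): [1], [2], [3], [4], [5], [6], [7]
  1-simplices (8): [1,2], [1,6], [1,7], [2,3], [3,4], [4,5], [4,6], [6,7]
  2-simplices (1): [1,6,7]

giving chain groups C_0 ≅ Z^7, C_1 ≅ Z^8, C_2 ≅ Z^1.

The boundary map ∂_1: C_1 → C_0 maps an edge to its endpoints' difference, ∂[p,q] = q − p. For instance
  ∂[1,2] = [2] − [1].
The resulting 7×8 matrix has rank 6, and its Smith normal form has invariant factors (1,1,1,1,1,1).

Boundary ∂_2: C_2 → C_1 maps a triangle to the signed sum of its edges. For instance
  ∂[1,6,7] = [6,7] − [1,7] + [1,6].
As a 8×1 matrix over Z this has rank 1, with invariant factors (1).

Reading off H_k = ker ∂_k / im ∂_{k+1}:

  H_2: rank ker ∂_2 − rank ∂_3 = (1 − 1) − 0 = 0, and there is no ∂_3, so H_2 = 0.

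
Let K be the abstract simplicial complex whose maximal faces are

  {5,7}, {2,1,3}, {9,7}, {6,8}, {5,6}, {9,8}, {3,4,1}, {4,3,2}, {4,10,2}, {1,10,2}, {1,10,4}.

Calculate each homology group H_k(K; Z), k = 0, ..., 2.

H_0 = Z^2,  H_1 = Z,  H_2 = Z.

Fix the vertex order 1 < 2 < 3 < 4 < 5 < 6 < 7 < 8 < 9 < 10 and write every simplex with vertices in increasing order. Then dim K = 2 and the simplices of K are:

  0-simplices (10): [1], [2], [3], [4], [5], [6], [7], [8], [9], [10]
  1-simplices (14): [1,2], [1,3], [1,4], [1,10], [2,3], [2,4], [2,10], [3,4], [4,10], [5,6], [5,7], [6,8], [7,9], [8,9]
  2-simplices (6): [1,2,3], [1,2,10], [1,3,4], [1,4,10], [2,3,4], [2,4,10]

so the chain groups are C_0 ≅ Z^10, C_1 ≅ Z^14, C_2 ≅ Z^6.

The boundary map ∂_1: C_1 → C_0 sends each edge [p,q] (with p < q) to q − p. For instance
  ∂[1,10] = [10] − [1].
The 10×14 boundary matrix has rank 8 and Smith normal form diag(1,1,1,1,1,1,1,1).

The boundary map ∂_2: C_2 → C_1 maps a triangle to the signed sum of its edges. For instance
  ∂[1,3,4] = [3,4] − [1,4] + [1,3],
  ∂[1,2,10] = [2,10] − [1,10] + [1,2].
The 14×6 boundary matrix has rank 5 and Smith normal form diag(1,1,1,1,1).

From H_k ≅ ker(∂_k) / im(∂_{k+1}) we obtain:

  H_0: rank C_0 − rank ∂_1 = 10 − 8 = 2, and the invariant factors of ∂_1 are all 1, so H_0 ≅ Z^2.
  H_1: rank ker ∂_1 − rank ∂_2 = (14 − 8) − 5 = 1, and the invariant factors of ∂_2 are all 1, so H_1 ≅ Z.
  H_2: rank ker ∂_2 − rank ∂_3 = (6 − 5) − 0 = 1, and there is no ∂_3, so H_2 ≅ Z.

As a check, the Euler characteristic is 10 − 14 + 6 = 2, which agrees with 2 − 1 + 1 = 2.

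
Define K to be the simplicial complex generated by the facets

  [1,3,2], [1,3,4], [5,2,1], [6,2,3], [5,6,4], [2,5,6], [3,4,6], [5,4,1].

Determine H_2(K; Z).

We work with the vertex ordering 1 < 2 < 3 < 4 < 5 < 6. The simplices of K, each written with vertices in increasing order, are:

  0-simplices (6): [1], [2], [3], [4], [5], [6]
  1-simplices (12): [1,2], [1,3], [1,4], [1,5], [2,3], [2,5], [2,6], [3,4], [3,6], [4,5], [4,6], [5,6]
  2-simplices (8): [1,2,3], [1,2,5], [1,3,4], [1,4,5], [2,3,6], [2,5,6], [3,4,6], [4,5,6]

Hence C_0 ≅ Z^6, C_1 ≅ Z^12, C_2 ≅ Z^8.

Boundary ∂_1: C_1 → C_0 is given by ∂[p,q] = [q] − [p].
This gives a 6×12 integer matrix of rank 5; reducing to Smith normal form yields diagonal entries (1,1,1,1,1).

The boundary map ∂_2: C_2 → C_1 acts by ∂[p,q,r] = [q,r] − [p,r] + [p,q]. For instance
  ∂[4,5,6] = [5,6] − [4,6] + [4,5],
  ∂[3,4,6] = [4,6] − [3,6] + [3,4].
The 12×8 boundary matrix has rank 7 and Smith normal form diag(1,1,1,1,1,1,1).

From H_k ≅ ker(∂_k) / im(∂_{k+1}) we obtain:

  H_2: rank ker ∂_2 − rank ∂_3 = (8 − 7) − 0 = 1, and there is no ∂_3, so H_2 = Z.

(K is a triangulation of the 2-sphere S^2.)

H_2 ≅ Z.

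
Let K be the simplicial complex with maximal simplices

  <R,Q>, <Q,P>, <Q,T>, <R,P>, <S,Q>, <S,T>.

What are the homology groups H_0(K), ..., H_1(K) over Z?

H_0 ≅ Z,  H_1 ≅ Z^2.

We work with the vertex ordering P < Q < R < S < T. The simplices of K, each written with vertices in increasing order, are:

  0-simplices (5): P, Q, R, S, T
  1-simplices (6): PQ, PR, QR, QS, QT, ST

giving chain groups C_0 ≅ Z^5, C_1 ≅ Z^6.

The boundary map ∂_1: C_1 → C_0 is given by ∂[p,q] = [q] − [p]. For instance
  ∂QT = T − Q.
As a 5×6 matrix over Z this has rank 4, with invariant factors (1,1,1,1).

Reading off H_k = ker ∂_k / im ∂_{k+1}:

  H_0: rank C_0 − rank ∂_1 = 5 − 4 = 1, and the invariant factors of ∂_1 are all 1, so H_0 ≅ Z.
  H_1: rank ker ∂_1 − rank ∂_2 = (6 − 4) − 0 = 2, and there is no ∂_2, so H_1 ≅ Z^2.

As a check, the Euler characteristic is 5 − 6 = -1, which agrees with 1 − 2 = -1.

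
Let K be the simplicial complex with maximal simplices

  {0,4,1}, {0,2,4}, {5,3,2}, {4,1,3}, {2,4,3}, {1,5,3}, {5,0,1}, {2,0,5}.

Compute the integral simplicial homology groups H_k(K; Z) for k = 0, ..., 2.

H_0 ≅ Z,  H_1 = 0,  H_2 ≅ Z.

Fix the vertex order 0 < 1 < 2 < 3 < 4 < 5 and write every simplex with vertices in increasing order. Then dim K = 2 and the simplices of K are:

  0-simplices (6): [0], [1], [2], [3], [4], [5]
  1-simplices (12): [0,1], [0,2], [0,4], [0,5], [1,3], [1,4], [1,5], [2,3], [2,4], [2,5], [3,4], [3,5]
  2-simplices (8): [0,1,4], [0,1,5], [0,2,4], [0,2,5], [1,3,4], [1,3,5], [2,3,4], [2,3,5]

Hence C_0 ≅ Z^6, C_1 ≅ Z^12, C_2 ≅ Z^8.

The boundary map ∂_1: C_1 → C_0 is given by ∂[p,q] = [q] − [p]. For instance
  ∂[1,4] = [4] − [1].
The resulting 6×12 matrix has rank 5, and its Smith normal form has invariant factors (1,1,1,1,1).

∂_2: C_2 → C_1 acts by ∂[p,q,r] = [q,r] − [p,r] + [p,q]. For instance
  ∂[2,3,5] = [3,5] − [2,5] + [2,3],
  ∂[0,1,5] = [1,5] − [0,5] + [0,1].
The 12×8 boundary matrix has rank 7 and Smith normal form diag(1,1,1,1,1,1,1).

Computing H_k = (kernel of ∂_k) / (image of ∂_{k+1}):

  H_0: rank C_0 − rank ∂_1 = 6 − 5 = 1, and the invariant factors of ∂_1 are all 1, so H_0 = Z.
  H_1: rank ker ∂_1 − rank ∂_2 = (12 − 5) − 7 = 0, and the invariant factors of ∂_2 are all 1, so H_1 = 0.
  H_2: rank ker ∂_2 − rank ∂_3 = (8 − 7) − 0 = 1, and there is no ∂_3, so H_2 = Z.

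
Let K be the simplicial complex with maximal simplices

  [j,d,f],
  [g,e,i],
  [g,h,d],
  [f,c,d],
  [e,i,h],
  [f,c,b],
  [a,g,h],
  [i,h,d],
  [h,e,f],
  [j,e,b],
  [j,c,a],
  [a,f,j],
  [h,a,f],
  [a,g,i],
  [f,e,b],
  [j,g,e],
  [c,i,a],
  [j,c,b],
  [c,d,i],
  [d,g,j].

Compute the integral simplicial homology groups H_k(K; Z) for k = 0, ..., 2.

H_0 = Z,  H_1 = Z ⊕ Z_2,  H_2 = 0.

Order the vertices as a < b < c < d < e < f < g < h < i < j. Listing each simplex with vertices in this order, K has dimension 2 with simplices:

  0-simplices (10): a, b, c, d, e, f, g, h, i, j
  1-simplices (30): ac, af, ag, ah, ai, aj, bc, be, bf, bj, cd, cf, ci, cj, df, dg, dh, di, dj, ef, eg, eh, ei, ej, fh, fj, gh, gi, gj, hi
  2-simplices (20): aci, acj, afh, afj, agh, agi, bcf, bcj, bef, bej, cdf, cdi, dfj, dgh, dgj, dhi, efh, egi, egj, ehi

so the chain groups are C_0 ≅ Z^10, C_1 ≅ Z^30, C_2 ≅ Z^20.

Boundary ∂_1: C_1 → C_0 sends each edge [p,q] (with p < q) to q − p. For instance
  ∂gj = j − g.
The 10×30 boundary matrix has rank 9 and Smith normal form diag(1,1,1,1,1,1,1,1,1).

Boundary ∂_2: C_2 → C_1 acts by ∂[p,q,r] = [q,r] − [p,r] + [p,q]. For instance
  ∂cdf = df − cf + cd,
  ∂dgj = gj − dj + dg.
As a 30×20 matrix over Z this has rank 20, with invariant factors (1,1,1,1,1,1,1,1,1,1,1,1,1,1,1,1,1,1,1,2).

Computing H_k = (kernel of ∂_k) / (image of ∂_{k+1}):

  H_0: rank C_0 − rank ∂_1 = 10 − 9 = 1, and the invariant factors of ∂_1 are all 1, so H_0 = Z.
  H_1: rank ker ∂_1 − rank ∂_2 = (30 − 9) − 20 = 1, and ∂_2 has invariant factor 2 > 1, so H_1 = Z ⊕ Z_2.
  H_2: rank ker ∂_2 − rank ∂_3 = (20 − 20) − 0 = 0, and there is no ∂_3, so H_2 = 0.

As a check, the Euler characteristic is 10 − 30 + 20 = 0, which agrees with 1 − 1 + 0 = 0.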